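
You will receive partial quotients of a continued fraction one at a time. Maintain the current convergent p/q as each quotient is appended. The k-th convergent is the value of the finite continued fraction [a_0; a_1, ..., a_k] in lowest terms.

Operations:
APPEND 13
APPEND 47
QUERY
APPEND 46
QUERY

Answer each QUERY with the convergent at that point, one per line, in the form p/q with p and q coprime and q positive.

APPEND 13: p_0 = 13·1 + 0 = 13, q_0 = 13·0 + 1 = 1 → 13/1
APPEND 47: p_1 = 47·13 + 1 = 612, q_1 = 47·1 + 0 = 47 → 612/47
APPEND 46: p_2 = 46·612 + 13 = 28165, q_2 = 46·47 + 1 = 2163 → 28165/2163

612/47
28165/2163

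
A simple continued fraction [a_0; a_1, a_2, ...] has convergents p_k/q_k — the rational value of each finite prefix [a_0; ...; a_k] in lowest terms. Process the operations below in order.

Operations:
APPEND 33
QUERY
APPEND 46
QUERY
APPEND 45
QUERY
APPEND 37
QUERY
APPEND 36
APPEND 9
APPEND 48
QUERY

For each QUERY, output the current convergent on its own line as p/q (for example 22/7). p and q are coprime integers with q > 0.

APPEND 33: p_0 = 33·1 + 0 = 33, q_0 = 33·0 + 1 = 1 → 33/1
APPEND 46: p_1 = 46·33 + 1 = 1519, q_1 = 46·1 + 0 = 46 → 1519/46
APPEND 45: p_2 = 45·1519 + 33 = 68388, q_2 = 45·46 + 1 = 2071 → 68388/2071
APPEND 37: p_3 = 37·68388 + 1519 = 2531875, q_3 = 37·2071 + 46 = 76673 → 2531875/76673
APPEND 36: p_4 = 36·2531875 + 68388 = 91215888, q_4 = 36·76673 + 2071 = 2762299 → 91215888/2762299
APPEND 9: p_5 = 9·91215888 + 2531875 = 823474867, q_5 = 9·2762299 + 76673 = 24937364 → 823474867/24937364
APPEND 48: p_6 = 48·823474867 + 91215888 = 39618009504, q_6 = 48·24937364 + 2762299 = 1199755771 → 39618009504/1199755771

33/1
1519/46
68388/2071
2531875/76673
39618009504/1199755771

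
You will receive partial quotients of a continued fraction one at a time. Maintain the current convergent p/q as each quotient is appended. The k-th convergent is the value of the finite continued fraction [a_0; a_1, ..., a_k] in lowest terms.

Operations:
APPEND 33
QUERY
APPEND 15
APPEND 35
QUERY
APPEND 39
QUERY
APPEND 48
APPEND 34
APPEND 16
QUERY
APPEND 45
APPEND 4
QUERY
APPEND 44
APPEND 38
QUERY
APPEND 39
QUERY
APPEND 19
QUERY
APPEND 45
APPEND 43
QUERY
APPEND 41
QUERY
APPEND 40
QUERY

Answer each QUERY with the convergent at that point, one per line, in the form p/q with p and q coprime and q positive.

33/1
17393/526
678823/20529
17778350033/537653774
3222317793257/97449500058
5421380792829589/163953676136732
211576434038118085/6398505375296671
4025373627517073204/121735555806773481
7802221129536692800599/235955171773051216069
320072419700676711236824/9679646541211779962145
12810699009156605142273559/387421816820244249701869

APPEND 33: p_0 = 33·1 + 0 = 33, q_0 = 33·0 + 1 = 1 → 33/1
APPEND 15: p_1 = 15·33 + 1 = 496, q_1 = 15·1 + 0 = 15 → 496/15
APPEND 35: p_2 = 35·496 + 33 = 17393, q_2 = 35·15 + 1 = 526 → 17393/526
APPEND 39: p_3 = 39·17393 + 496 = 678823, q_3 = 39·526 + 15 = 20529 → 678823/20529
APPEND 48: p_4 = 48·678823 + 17393 = 32600897, q_4 = 48·20529 + 526 = 985918 → 32600897/985918
APPEND 34: p_5 = 34·32600897 + 678823 = 1109109321, q_5 = 34·985918 + 20529 = 33541741 → 1109109321/33541741
APPEND 16: p_6 = 16·1109109321 + 32600897 = 17778350033, q_6 = 16·33541741 + 985918 = 537653774 → 17778350033/537653774
APPEND 45: p_7 = 45·17778350033 + 1109109321 = 801134860806, q_7 = 45·537653774 + 33541741 = 24227961571 → 801134860806/24227961571
APPEND 4: p_8 = 4·801134860806 + 17778350033 = 3222317793257, q_8 = 4·24227961571 + 537653774 = 97449500058 → 3222317793257/97449500058
APPEND 44: p_9 = 44·3222317793257 + 801134860806 = 142583117764114, q_9 = 44·97449500058 + 24227961571 = 4312005964123 → 142583117764114/4312005964123
APPEND 38: p_10 = 38·142583117764114 + 3222317793257 = 5421380792829589, q_10 = 38·4312005964123 + 97449500058 = 163953676136732 → 5421380792829589/163953676136732
APPEND 39: p_11 = 39·5421380792829589 + 142583117764114 = 211576434038118085, q_11 = 39·163953676136732 + 4312005964123 = 6398505375296671 → 211576434038118085/6398505375296671
APPEND 19: p_12 = 19·211576434038118085 + 5421380792829589 = 4025373627517073204, q_12 = 19·6398505375296671 + 163953676136732 = 121735555806773481 → 4025373627517073204/121735555806773481
APPEND 45: p_13 = 45·4025373627517073204 + 211576434038118085 = 181353389672306412265, q_13 = 45·121735555806773481 + 6398505375296671 = 5484498516680103316 → 181353389672306412265/5484498516680103316
APPEND 43: p_14 = 43·181353389672306412265 + 4025373627517073204 = 7802221129536692800599, q_14 = 43·5484498516680103316 + 121735555806773481 = 235955171773051216069 → 7802221129536692800599/235955171773051216069
APPEND 41: p_15 = 41·7802221129536692800599 + 181353389672306412265 = 320072419700676711236824, q_15 = 41·235955171773051216069 + 5484498516680103316 = 9679646541211779962145 → 320072419700676711236824/9679646541211779962145
APPEND 40: p_16 = 40·320072419700676711236824 + 7802221129536692800599 = 12810699009156605142273559, q_16 = 40·9679646541211779962145 + 235955171773051216069 = 387421816820244249701869 → 12810699009156605142273559/387421816820244249701869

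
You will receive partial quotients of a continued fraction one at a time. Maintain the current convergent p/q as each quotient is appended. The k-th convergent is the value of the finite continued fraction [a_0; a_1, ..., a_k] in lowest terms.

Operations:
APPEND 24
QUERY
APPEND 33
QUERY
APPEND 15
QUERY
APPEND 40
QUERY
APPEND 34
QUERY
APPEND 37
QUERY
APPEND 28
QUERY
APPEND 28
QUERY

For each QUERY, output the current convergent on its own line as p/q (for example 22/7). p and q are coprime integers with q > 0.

24/1
793/33
11919/496
477553/19873
16248721/676178
601680230/25038459
16863295161/701753030
472773944738/19674123299

APPEND 24: p_0 = 24·1 + 0 = 24, q_0 = 24·0 + 1 = 1 → 24/1
APPEND 33: p_1 = 33·24 + 1 = 793, q_1 = 33·1 + 0 = 33 → 793/33
APPEND 15: p_2 = 15·793 + 24 = 11919, q_2 = 15·33 + 1 = 496 → 11919/496
APPEND 40: p_3 = 40·11919 + 793 = 477553, q_3 = 40·496 + 33 = 19873 → 477553/19873
APPEND 34: p_4 = 34·477553 + 11919 = 16248721, q_4 = 34·19873 + 496 = 676178 → 16248721/676178
APPEND 37: p_5 = 37·16248721 + 477553 = 601680230, q_5 = 37·676178 + 19873 = 25038459 → 601680230/25038459
APPEND 28: p_6 = 28·601680230 + 16248721 = 16863295161, q_6 = 28·25038459 + 676178 = 701753030 → 16863295161/701753030
APPEND 28: p_7 = 28·16863295161 + 601680230 = 472773944738, q_7 = 28·701753030 + 25038459 = 19674123299 → 472773944738/19674123299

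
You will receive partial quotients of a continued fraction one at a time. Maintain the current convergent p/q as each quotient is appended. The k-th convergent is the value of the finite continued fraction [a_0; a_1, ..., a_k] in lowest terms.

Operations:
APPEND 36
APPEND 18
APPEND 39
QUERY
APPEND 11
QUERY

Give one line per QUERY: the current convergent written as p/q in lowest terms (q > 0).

APPEND 36: p_0 = 36·1 + 0 = 36, q_0 = 36·0 + 1 = 1 → 36/1
APPEND 18: p_1 = 18·36 + 1 = 649, q_1 = 18·1 + 0 = 18 → 649/18
APPEND 39: p_2 = 39·649 + 36 = 25347, q_2 = 39·18 + 1 = 703 → 25347/703
APPEND 11: p_3 = 11·25347 + 649 = 279466, q_3 = 11·703 + 18 = 7751 → 279466/7751

25347/703
279466/7751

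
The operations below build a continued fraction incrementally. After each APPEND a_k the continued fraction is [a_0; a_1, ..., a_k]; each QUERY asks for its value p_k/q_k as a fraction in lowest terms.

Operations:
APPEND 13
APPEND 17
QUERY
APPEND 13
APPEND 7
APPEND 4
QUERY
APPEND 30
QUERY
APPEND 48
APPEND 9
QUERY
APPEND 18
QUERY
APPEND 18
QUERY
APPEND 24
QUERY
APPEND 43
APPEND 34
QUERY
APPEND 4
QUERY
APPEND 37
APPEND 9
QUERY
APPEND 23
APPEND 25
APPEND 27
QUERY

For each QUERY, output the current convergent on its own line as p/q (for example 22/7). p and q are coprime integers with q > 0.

222/17
84959/6506
2569285/196751
1113265036/85251737
20162181287/1543981820
364032528202/27876924497
8756942858135/670590169748
12823784507410373/982021233774222
51672050605069499/3956948189320549
17373878962659906023/1330458886337031364
271899255051489044029361/20821532189164580439960

APPEND 13: p_0 = 13·1 + 0 = 13, q_0 = 13·0 + 1 = 1 → 13/1
APPEND 17: p_1 = 17·13 + 1 = 222, q_1 = 17·1 + 0 = 17 → 222/17
APPEND 13: p_2 = 13·222 + 13 = 2899, q_2 = 13·17 + 1 = 222 → 2899/222
APPEND 7: p_3 = 7·2899 + 222 = 20515, q_3 = 7·222 + 17 = 1571 → 20515/1571
APPEND 4: p_4 = 4·20515 + 2899 = 84959, q_4 = 4·1571 + 222 = 6506 → 84959/6506
APPEND 30: p_5 = 30·84959 + 20515 = 2569285, q_5 = 30·6506 + 1571 = 196751 → 2569285/196751
APPEND 48: p_6 = 48·2569285 + 84959 = 123410639, q_6 = 48·196751 + 6506 = 9450554 → 123410639/9450554
APPEND 9: p_7 = 9·123410639 + 2569285 = 1113265036, q_7 = 9·9450554 + 196751 = 85251737 → 1113265036/85251737
APPEND 18: p_8 = 18·1113265036 + 123410639 = 20162181287, q_8 = 18·85251737 + 9450554 = 1543981820 → 20162181287/1543981820
APPEND 18: p_9 = 18·20162181287 + 1113265036 = 364032528202, q_9 = 18·1543981820 + 85251737 = 27876924497 → 364032528202/27876924497
APPEND 24: p_10 = 24·364032528202 + 20162181287 = 8756942858135, q_10 = 24·27876924497 + 1543981820 = 670590169748 → 8756942858135/670590169748
APPEND 43: p_11 = 43·8756942858135 + 364032528202 = 376912575428007, q_11 = 43·670590169748 + 27876924497 = 28863254223661 → 376912575428007/28863254223661
APPEND 34: p_12 = 34·376912575428007 + 8756942858135 = 12823784507410373, q_12 = 34·28863254223661 + 670590169748 = 982021233774222 → 12823784507410373/982021233774222
APPEND 4: p_13 = 4·12823784507410373 + 376912575428007 = 51672050605069499, q_13 = 4·982021233774222 + 28863254223661 = 3956948189320549 → 51672050605069499/3956948189320549
APPEND 37: p_14 = 37·51672050605069499 + 12823784507410373 = 1924689656894981836, q_14 = 37·3956948189320549 + 982021233774222 = 147389104238634535 → 1924689656894981836/147389104238634535
APPEND 9: p_15 = 9·1924689656894981836 + 51672050605069499 = 17373878962659906023, q_15 = 9·147389104238634535 + 3956948189320549 = 1330458886337031364 → 17373878962659906023/1330458886337031364
APPEND 23: p_16 = 23·17373878962659906023 + 1924689656894981836 = 401523905798072820365, q_16 = 23·1330458886337031364 + 147389104238634535 = 30747943489990355907 → 401523905798072820365/30747943489990355907
APPEND 25: p_17 = 25·401523905798072820365 + 17373878962659906023 = 10055471523914480415148, q_17 = 25·30747943489990355907 + 1330458886337031364 = 770029046136095929039 → 10055471523914480415148/770029046136095929039
APPEND 27: p_18 = 27·10055471523914480415148 + 401523905798072820365 = 271899255051489044029361, q_18 = 27·770029046136095929039 + 30747943489990355907 = 20821532189164580439960 → 271899255051489044029361/20821532189164580439960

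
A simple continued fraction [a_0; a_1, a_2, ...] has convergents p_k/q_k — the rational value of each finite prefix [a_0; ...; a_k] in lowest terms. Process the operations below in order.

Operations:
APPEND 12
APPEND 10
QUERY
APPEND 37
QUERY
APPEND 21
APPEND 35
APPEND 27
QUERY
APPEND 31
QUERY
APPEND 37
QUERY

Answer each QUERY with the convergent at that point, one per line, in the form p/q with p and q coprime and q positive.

APPEND 12: p_0 = 12·1 + 0 = 12, q_0 = 12·0 + 1 = 1 → 12/1
APPEND 10: p_1 = 10·12 + 1 = 121, q_1 = 10·1 + 0 = 10 → 121/10
APPEND 37: p_2 = 37·121 + 12 = 4489, q_2 = 37·10 + 1 = 371 → 4489/371
APPEND 21: p_3 = 21·4489 + 121 = 94390, q_3 = 21·371 + 10 = 7801 → 94390/7801
APPEND 35: p_4 = 35·94390 + 4489 = 3308139, q_4 = 35·7801 + 371 = 273406 → 3308139/273406
APPEND 27: p_5 = 27·3308139 + 94390 = 89414143, q_5 = 27·273406 + 7801 = 7389763 → 89414143/7389763
APPEND 31: p_6 = 31·89414143 + 3308139 = 2775146572, q_6 = 31·7389763 + 273406 = 229356059 → 2775146572/229356059
APPEND 37: p_7 = 37·2775146572 + 89414143 = 102769837307, q_7 = 37·229356059 + 7389763 = 8493563946 → 102769837307/8493563946

121/10
4489/371
89414143/7389763
2775146572/229356059
102769837307/8493563946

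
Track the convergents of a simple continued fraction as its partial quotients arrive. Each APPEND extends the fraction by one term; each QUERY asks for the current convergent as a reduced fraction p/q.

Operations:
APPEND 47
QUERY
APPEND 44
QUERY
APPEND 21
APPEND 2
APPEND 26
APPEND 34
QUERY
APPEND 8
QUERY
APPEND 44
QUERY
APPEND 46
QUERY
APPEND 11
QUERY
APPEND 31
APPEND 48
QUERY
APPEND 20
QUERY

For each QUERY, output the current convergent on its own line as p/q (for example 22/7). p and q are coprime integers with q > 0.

47/1
2069/44
80297849/1707640
644741874/13711289
28448940305/605004356
1309295995904/27843911665
14430704895249/306888032671
21550165796829153/458292788407039
431451977084331683/9175397141065246

APPEND 47: p_0 = 47·1 + 0 = 47, q_0 = 47·0 + 1 = 1 → 47/1
APPEND 44: p_1 = 44·47 + 1 = 2069, q_1 = 44·1 + 0 = 44 → 2069/44
APPEND 21: p_2 = 21·2069 + 47 = 43496, q_2 = 21·44 + 1 = 925 → 43496/925
APPEND 2: p_3 = 2·43496 + 2069 = 89061, q_3 = 2·925 + 44 = 1894 → 89061/1894
APPEND 26: p_4 = 26·89061 + 43496 = 2359082, q_4 = 26·1894 + 925 = 50169 → 2359082/50169
APPEND 34: p_5 = 34·2359082 + 89061 = 80297849, q_5 = 34·50169 + 1894 = 1707640 → 80297849/1707640
APPEND 8: p_6 = 8·80297849 + 2359082 = 644741874, q_6 = 8·1707640 + 50169 = 13711289 → 644741874/13711289
APPEND 44: p_7 = 44·644741874 + 80297849 = 28448940305, q_7 = 44·13711289 + 1707640 = 605004356 → 28448940305/605004356
APPEND 46: p_8 = 46·28448940305 + 644741874 = 1309295995904, q_8 = 46·605004356 + 13711289 = 27843911665 → 1309295995904/27843911665
APPEND 11: p_9 = 11·1309295995904 + 28448940305 = 14430704895249, q_9 = 11·27843911665 + 605004356 = 306888032671 → 14430704895249/306888032671
APPEND 31: p_10 = 31·14430704895249 + 1309295995904 = 448661147748623, q_10 = 31·306888032671 + 27843911665 = 9541372924466 → 448661147748623/9541372924466
APPEND 48: p_11 = 48·448661147748623 + 14430704895249 = 21550165796829153, q_11 = 48·9541372924466 + 306888032671 = 458292788407039 → 21550165796829153/458292788407039
APPEND 20: p_12 = 20·21550165796829153 + 448661147748623 = 431451977084331683, q_12 = 20·458292788407039 + 9541372924466 = 9175397141065246 → 431451977084331683/9175397141065246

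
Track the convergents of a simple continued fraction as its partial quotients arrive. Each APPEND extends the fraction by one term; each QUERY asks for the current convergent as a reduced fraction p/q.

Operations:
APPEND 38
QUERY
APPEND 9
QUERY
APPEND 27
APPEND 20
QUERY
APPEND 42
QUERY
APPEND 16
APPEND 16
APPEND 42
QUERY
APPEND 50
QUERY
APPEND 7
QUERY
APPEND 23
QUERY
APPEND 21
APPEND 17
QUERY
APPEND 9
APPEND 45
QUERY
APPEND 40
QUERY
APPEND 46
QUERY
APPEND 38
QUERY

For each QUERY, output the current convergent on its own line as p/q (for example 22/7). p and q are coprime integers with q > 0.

APPEND 38: p_0 = 38·1 + 0 = 38, q_0 = 38·0 + 1 = 1 → 38/1
APPEND 9: p_1 = 9·38 + 1 = 343, q_1 = 9·1 + 0 = 9 → 343/9
APPEND 27: p_2 = 27·343 + 38 = 9299, q_2 = 27·9 + 1 = 244 → 9299/244
APPEND 20: p_3 = 20·9299 + 343 = 186323, q_3 = 20·244 + 9 = 4889 → 186323/4889
APPEND 42: p_4 = 42·186323 + 9299 = 7834865, q_4 = 42·4889 + 244 = 205582 → 7834865/205582
APPEND 16: p_5 = 16·7834865 + 186323 = 125544163, q_5 = 16·205582 + 4889 = 3294201 → 125544163/3294201
APPEND 16: p_6 = 16·125544163 + 7834865 = 2016541473, q_6 = 16·3294201 + 205582 = 52912798 → 2016541473/52912798
APPEND 42: p_7 = 42·2016541473 + 125544163 = 84820286029, q_7 = 42·52912798 + 3294201 = 2225631717 → 84820286029/2225631717
APPEND 50: p_8 = 50·84820286029 + 2016541473 = 4243030842923, q_8 = 50·2225631717 + 52912798 = 111334498648 → 4243030842923/111334498648
APPEND 7: p_9 = 7·4243030842923 + 84820286029 = 29786036186490, q_9 = 7·111334498648 + 2225631717 = 781567122253 → 29786036186490/781567122253
APPEND 23: p_10 = 23·29786036186490 + 4243030842923 = 689321863132193, q_10 = 23·781567122253 + 111334498648 = 18087378310467 → 689321863132193/18087378310467
APPEND 21: p_11 = 21·689321863132193 + 29786036186490 = 14505545161962543, q_11 = 21·18087378310467 + 781567122253 = 380616511642060 → 14505545161962543/380616511642060
APPEND 17: p_12 = 17·14505545161962543 + 689321863132193 = 247283589616495424, q_12 = 17·380616511642060 + 18087378310467 = 6488568076225487 → 247283589616495424/6488568076225487
APPEND 9: p_13 = 9·247283589616495424 + 14505545161962543 = 2240057851710421359, q_13 = 9·6488568076225487 + 380616511642060 = 58777729197671443 → 2240057851710421359/58777729197671443
APPEND 45: p_14 = 45·2240057851710421359 + 247283589616495424 = 101049886916585456579, q_14 = 45·58777729197671443 + 6488568076225487 = 2651486381971440422 → 101049886916585456579/2651486381971440422
APPEND 40: p_15 = 40·101049886916585456579 + 2240057851710421359 = 4044235534515128684519, q_15 = 40·2651486381971440422 + 58777729197671443 = 106118233008055288323 → 4044235534515128684519/106118233008055288323
APPEND 46: p_16 = 46·4044235534515128684519 + 101049886916585456579 = 186135884474612504944453, q_16 = 46·106118233008055288323 + 2651486381971440422 = 4884090204752514703280 → 186135884474612504944453/4884090204752514703280
APPEND 38: p_17 = 38·186135884474612504944453 + 4044235534515128684519 = 7077207845569790316573733, q_17 = 38·4884090204752514703280 + 106118233008055288323 = 185701546013603614012963 → 7077207845569790316573733/185701546013603614012963

38/1
343/9
186323/4889
7834865/205582
84820286029/2225631717
4243030842923/111334498648
29786036186490/781567122253
689321863132193/18087378310467
247283589616495424/6488568076225487
101049886916585456579/2651486381971440422
4044235534515128684519/106118233008055288323
186135884474612504944453/4884090204752514703280
7077207845569790316573733/185701546013603614012963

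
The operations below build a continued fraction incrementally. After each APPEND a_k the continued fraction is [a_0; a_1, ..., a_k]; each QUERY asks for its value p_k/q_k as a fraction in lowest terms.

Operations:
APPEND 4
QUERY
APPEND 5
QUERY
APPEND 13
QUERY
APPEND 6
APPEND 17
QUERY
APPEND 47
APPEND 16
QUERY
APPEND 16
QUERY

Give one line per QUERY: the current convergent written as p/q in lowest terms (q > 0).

APPEND 4: p_0 = 4·1 + 0 = 4, q_0 = 4·0 + 1 = 1 → 4/1
APPEND 5: p_1 = 5·4 + 1 = 21, q_1 = 5·1 + 0 = 5 → 21/5
APPEND 13: p_2 = 13·21 + 4 = 277, q_2 = 13·5 + 1 = 66 → 277/66
APPEND 6: p_3 = 6·277 + 21 = 1683, q_3 = 6·66 + 5 = 401 → 1683/401
APPEND 17: p_4 = 17·1683 + 277 = 28888, q_4 = 17·401 + 66 = 6883 → 28888/6883
APPEND 47: p_5 = 47·28888 + 1683 = 1359419, q_5 = 47·6883 + 401 = 323902 → 1359419/323902
APPEND 16: p_6 = 16·1359419 + 28888 = 21779592, q_6 = 16·323902 + 6883 = 5189315 → 21779592/5189315
APPEND 16: p_7 = 16·21779592 + 1359419 = 349832891, q_7 = 16·5189315 + 323902 = 83352942 → 349832891/83352942

4/1
21/5
277/66
28888/6883
21779592/5189315
349832891/83352942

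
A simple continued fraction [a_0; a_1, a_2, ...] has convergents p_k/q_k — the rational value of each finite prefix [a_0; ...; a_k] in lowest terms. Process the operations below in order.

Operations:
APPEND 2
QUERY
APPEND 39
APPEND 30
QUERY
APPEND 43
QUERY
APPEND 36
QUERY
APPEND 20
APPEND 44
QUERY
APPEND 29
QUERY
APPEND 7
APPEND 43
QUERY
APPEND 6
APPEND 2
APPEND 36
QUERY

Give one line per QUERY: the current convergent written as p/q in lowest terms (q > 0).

APPEND 2: p_0 = 2·1 + 0 = 2, q_0 = 2·0 + 1 = 1 → 2/1
APPEND 39: p_1 = 39·2 + 1 = 79, q_1 = 39·1 + 0 = 39 → 79/39
APPEND 30: p_2 = 30·79 + 2 = 2372, q_2 = 30·39 + 1 = 1171 → 2372/1171
APPEND 43: p_3 = 43·2372 + 79 = 102075, q_3 = 43·1171 + 39 = 50392 → 102075/50392
APPEND 36: p_4 = 36·102075 + 2372 = 3677072, q_4 = 36·50392 + 1171 = 1815283 → 3677072/1815283
APPEND 20: p_5 = 20·3677072 + 102075 = 73643515, q_5 = 20·1815283 + 50392 = 36356052 → 73643515/36356052
APPEND 44: p_6 = 44·73643515 + 3677072 = 3243991732, q_6 = 44·36356052 + 1815283 = 1601481571 → 3243991732/1601481571
APPEND 29: p_7 = 29·3243991732 + 73643515 = 94149403743, q_7 = 29·1601481571 + 36356052 = 46479321611 → 94149403743/46479321611
APPEND 7: p_8 = 7·94149403743 + 3243991732 = 662289817933, q_8 = 7·46479321611 + 1601481571 = 326956732848 → 662289817933/326956732848
APPEND 43: p_9 = 43·662289817933 + 94149403743 = 28572611574862, q_9 = 43·326956732848 + 46479321611 = 14105618834075 → 28572611574862/14105618834075
APPEND 6: p_10 = 6·28572611574862 + 662289817933 = 172097959267105, q_10 = 6·14105618834075 + 326956732848 = 84960669737298 → 172097959267105/84960669737298
APPEND 2: p_11 = 2·172097959267105 + 28572611574862 = 372768530109072, q_11 = 2·84960669737298 + 14105618834075 = 184026958308671 → 372768530109072/184026958308671
APPEND 36: p_12 = 36·372768530109072 + 172097959267105 = 13591765043193697, q_12 = 36·184026958308671 + 84960669737298 = 6709931168849454 → 13591765043193697/6709931168849454

2/1
2372/1171
102075/50392
3677072/1815283
3243991732/1601481571
94149403743/46479321611
28572611574862/14105618834075
13591765043193697/6709931168849454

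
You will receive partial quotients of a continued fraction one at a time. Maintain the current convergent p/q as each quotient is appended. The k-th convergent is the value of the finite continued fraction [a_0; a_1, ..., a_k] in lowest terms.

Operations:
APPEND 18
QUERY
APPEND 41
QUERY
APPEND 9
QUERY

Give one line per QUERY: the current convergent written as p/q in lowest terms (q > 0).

18/1
739/41
6669/370

APPEND 18: p_0 = 18·1 + 0 = 18, q_0 = 18·0 + 1 = 1 → 18/1
APPEND 41: p_1 = 41·18 + 1 = 739, q_1 = 41·1 + 0 = 41 → 739/41
APPEND 9: p_2 = 9·739 + 18 = 6669, q_2 = 9·41 + 1 = 370 → 6669/370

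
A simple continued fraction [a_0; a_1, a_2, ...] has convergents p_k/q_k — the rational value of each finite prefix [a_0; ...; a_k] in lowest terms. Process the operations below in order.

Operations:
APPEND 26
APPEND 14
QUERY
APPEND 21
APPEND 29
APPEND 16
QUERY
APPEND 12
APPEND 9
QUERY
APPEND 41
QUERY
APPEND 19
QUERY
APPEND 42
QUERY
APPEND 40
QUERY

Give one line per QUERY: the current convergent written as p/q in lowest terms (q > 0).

APPEND 26: p_0 = 26·1 + 0 = 26, q_0 = 26·0 + 1 = 1 → 26/1
APPEND 14: p_1 = 14·26 + 1 = 365, q_1 = 14·1 + 0 = 14 → 365/14
APPEND 21: p_2 = 21·365 + 26 = 7691, q_2 = 21·14 + 1 = 295 → 7691/295
APPEND 29: p_3 = 29·7691 + 365 = 223404, q_3 = 29·295 + 14 = 8569 → 223404/8569
APPEND 16: p_4 = 16·223404 + 7691 = 3582155, q_4 = 16·8569 + 295 = 137399 → 3582155/137399
APPEND 12: p_5 = 12·3582155 + 223404 = 43209264, q_5 = 12·137399 + 8569 = 1657357 → 43209264/1657357
APPEND 9: p_6 = 9·43209264 + 3582155 = 392465531, q_6 = 9·1657357 + 137399 = 15053612 → 392465531/15053612
APPEND 41: p_7 = 41·392465531 + 43209264 = 16134296035, q_7 = 41·15053612 + 1657357 = 618855449 → 16134296035/618855449
APPEND 19: p_8 = 19·16134296035 + 392465531 = 306944090196, q_8 = 19·618855449 + 15053612 = 11773307143 → 306944090196/11773307143
APPEND 42: p_9 = 42·306944090196 + 16134296035 = 12907786084267, q_9 = 42·11773307143 + 618855449 = 495097755455 → 12907786084267/495097755455
APPEND 40: p_10 = 40·12907786084267 + 306944090196 = 516618387460876, q_10 = 40·495097755455 + 11773307143 = 19815683525343 → 516618387460876/19815683525343

365/14
3582155/137399
392465531/15053612
16134296035/618855449
306944090196/11773307143
12907786084267/495097755455
516618387460876/19815683525343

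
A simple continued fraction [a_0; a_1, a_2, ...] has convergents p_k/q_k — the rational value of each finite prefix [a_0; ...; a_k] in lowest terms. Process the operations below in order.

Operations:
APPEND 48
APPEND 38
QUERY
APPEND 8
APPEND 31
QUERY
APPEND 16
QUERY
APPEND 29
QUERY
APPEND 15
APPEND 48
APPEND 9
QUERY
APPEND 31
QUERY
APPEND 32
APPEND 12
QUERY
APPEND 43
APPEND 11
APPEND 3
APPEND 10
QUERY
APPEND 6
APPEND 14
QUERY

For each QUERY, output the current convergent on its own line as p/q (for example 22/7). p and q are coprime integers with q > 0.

1825/38
455913/9493
7309256/152193
212424337/4423090
1384772795696/28833676929
43081465457841/897040337953
16602981474817137/345706534235053
251587868900408139396/5238551301467431747
21726152882616895913938/452380979085150553825

APPEND 48: p_0 = 48·1 + 0 = 48, q_0 = 48·0 + 1 = 1 → 48/1
APPEND 38: p_1 = 38·48 + 1 = 1825, q_1 = 38·1 + 0 = 38 → 1825/38
APPEND 8: p_2 = 8·1825 + 48 = 14648, q_2 = 8·38 + 1 = 305 → 14648/305
APPEND 31: p_3 = 31·14648 + 1825 = 455913, q_3 = 31·305 + 38 = 9493 → 455913/9493
APPEND 16: p_4 = 16·455913 + 14648 = 7309256, q_4 = 16·9493 + 305 = 152193 → 7309256/152193
APPEND 29: p_5 = 29·7309256 + 455913 = 212424337, q_5 = 29·152193 + 9493 = 4423090 → 212424337/4423090
APPEND 15: p_6 = 15·212424337 + 7309256 = 3193674311, q_6 = 15·4423090 + 152193 = 66498543 → 3193674311/66498543
APPEND 48: p_7 = 48·3193674311 + 212424337 = 153508791265, q_7 = 48·66498543 + 4423090 = 3196353154 → 153508791265/3196353154
APPEND 9: p_8 = 9·153508791265 + 3193674311 = 1384772795696, q_8 = 9·3196353154 + 66498543 = 28833676929 → 1384772795696/28833676929
APPEND 31: p_9 = 31·1384772795696 + 153508791265 = 43081465457841, q_9 = 31·28833676929 + 3196353154 = 897040337953 → 43081465457841/897040337953
APPEND 32: p_10 = 32·43081465457841 + 1384772795696 = 1379991667446608, q_10 = 32·897040337953 + 28833676929 = 28734124491425 → 1379991667446608/28734124491425
APPEND 12: p_11 = 12·1379991667446608 + 43081465457841 = 16602981474817137, q_11 = 12·28734124491425 + 897040337953 = 345706534235053 → 16602981474817137/345706534235053
APPEND 43: p_12 = 43·16602981474817137 + 1379991667446608 = 715308195084583499, q_12 = 43·345706534235053 + 28734124491425 = 14894115096598704 → 715308195084583499/14894115096598704
APPEND 11: p_13 = 11·715308195084583499 + 16602981474817137 = 7884993127405235626, q_13 = 11·14894115096598704 + 345706534235053 = 164180972596820797 → 7884993127405235626/164180972596820797
APPEND 3: p_14 = 3·7884993127405235626 + 715308195084583499 = 24370287577300290377, q_14 = 3·164180972596820797 + 14894115096598704 = 507437032887061095 → 24370287577300290377/507437032887061095
APPEND 10: p_15 = 10·24370287577300290377 + 7884993127405235626 = 251587868900408139396, q_15 = 10·507437032887061095 + 164180972596820797 = 5238551301467431747 → 251587868900408139396/5238551301467431747
APPEND 6: p_16 = 6·251587868900408139396 + 24370287577300290377 = 1533897500979749126753, q_16 = 6·5238551301467431747 + 507437032887061095 = 31938744841691651577 → 1533897500979749126753/31938744841691651577
APPEND 14: p_17 = 14·1533897500979749126753 + 251587868900408139396 = 21726152882616895913938, q_17 = 14·31938744841691651577 + 5238551301467431747 = 452380979085150553825 → 21726152882616895913938/452380979085150553825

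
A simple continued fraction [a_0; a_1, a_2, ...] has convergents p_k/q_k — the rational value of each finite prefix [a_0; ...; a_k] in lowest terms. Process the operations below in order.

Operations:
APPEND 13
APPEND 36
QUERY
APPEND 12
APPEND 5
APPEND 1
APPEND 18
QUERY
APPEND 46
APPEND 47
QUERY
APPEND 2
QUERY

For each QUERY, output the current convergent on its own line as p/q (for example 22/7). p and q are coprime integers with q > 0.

APPEND 13: p_0 = 13·1 + 0 = 13, q_0 = 13·0 + 1 = 1 → 13/1
APPEND 36: p_1 = 36·13 + 1 = 469, q_1 = 36·1 + 0 = 36 → 469/36
APPEND 12: p_2 = 12·469 + 13 = 5641, q_2 = 12·36 + 1 = 433 → 5641/433
APPEND 5: p_3 = 5·5641 + 469 = 28674, q_3 = 5·433 + 36 = 2201 → 28674/2201
APPEND 1: p_4 = 1·28674 + 5641 = 34315, q_4 = 1·2201 + 433 = 2634 → 34315/2634
APPEND 18: p_5 = 18·34315 + 28674 = 646344, q_5 = 18·2634 + 2201 = 49613 → 646344/49613
APPEND 46: p_6 = 46·646344 + 34315 = 29766139, q_6 = 46·49613 + 2634 = 2284832 → 29766139/2284832
APPEND 47: p_7 = 47·29766139 + 646344 = 1399654877, q_7 = 47·2284832 + 49613 = 107436717 → 1399654877/107436717
APPEND 2: p_8 = 2·1399654877 + 29766139 = 2829075893, q_8 = 2·107436717 + 2284832 = 217158266 → 2829075893/217158266

469/36
646344/49613
1399654877/107436717
2829075893/217158266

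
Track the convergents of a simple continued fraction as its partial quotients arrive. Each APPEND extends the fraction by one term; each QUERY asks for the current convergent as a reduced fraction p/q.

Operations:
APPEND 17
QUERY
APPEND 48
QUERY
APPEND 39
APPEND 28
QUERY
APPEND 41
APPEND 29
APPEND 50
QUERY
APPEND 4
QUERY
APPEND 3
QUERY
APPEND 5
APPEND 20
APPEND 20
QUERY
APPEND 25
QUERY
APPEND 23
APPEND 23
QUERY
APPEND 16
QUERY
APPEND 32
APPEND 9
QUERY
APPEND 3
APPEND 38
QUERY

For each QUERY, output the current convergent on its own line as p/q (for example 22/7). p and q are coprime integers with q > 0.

APPEND 17: p_0 = 17·1 + 0 = 17, q_0 = 17·0 + 1 = 1 → 17/1
APPEND 48: p_1 = 48·17 + 1 = 817, q_1 = 48·1 + 0 = 48 → 817/48
APPEND 39: p_2 = 39·817 + 17 = 31880, q_2 = 39·48 + 1 = 1873 → 31880/1873
APPEND 28: p_3 = 28·31880 + 817 = 893457, q_3 = 28·1873 + 48 = 52492 → 893457/52492
APPEND 41: p_4 = 41·893457 + 31880 = 36663617, q_4 = 41·52492 + 1873 = 2154045 → 36663617/2154045
APPEND 29: p_5 = 29·36663617 + 893457 = 1064138350, q_5 = 29·2154045 + 52492 = 62519797 → 1064138350/62519797
APPEND 50: p_6 = 50·1064138350 + 36663617 = 53243581117, q_6 = 50·62519797 + 2154045 = 3128143895 → 53243581117/3128143895
APPEND 4: p_7 = 4·53243581117 + 1064138350 = 214038462818, q_7 = 4·3128143895 + 62519797 = 12575095377 → 214038462818/12575095377
APPEND 3: p_8 = 3·214038462818 + 53243581117 = 695358969571, q_8 = 3·12575095377 + 3128143895 = 40853430026 → 695358969571/40853430026
APPEND 5: p_9 = 5·695358969571 + 214038462818 = 3690833310673, q_9 = 5·40853430026 + 12575095377 = 216842245507 → 3690833310673/216842245507
APPEND 20: p_10 = 20·3690833310673 + 695358969571 = 74512025183031, q_10 = 20·216842245507 + 40853430026 = 4377698340166 → 74512025183031/4377698340166
APPEND 20: p_11 = 20·74512025183031 + 3690833310673 = 1493931336971293, q_11 = 20·4377698340166 + 216842245507 = 87770809048827 → 1493931336971293/87770809048827
APPEND 25: p_12 = 25·1493931336971293 + 74512025183031 = 37422795449465356, q_12 = 25·87770809048827 + 4377698340166 = 2198647924560841 → 37422795449465356/2198647924560841
APPEND 23: p_13 = 23·37422795449465356 + 1493931336971293 = 862218226674674481, q_13 = 23·2198647924560841 + 87770809048827 = 50656673073948170 → 862218226674674481/50656673073948170
APPEND 23: p_14 = 23·862218226674674481 + 37422795449465356 = 19868442008966978419, q_14 = 23·50656673073948170 + 2198647924560841 = 1167302128625368751 → 19868442008966978419/1167302128625368751
APPEND 16: p_15 = 16·19868442008966978419 + 862218226674674481 = 318757290370146329185, q_15 = 16·1167302128625368751 + 50656673073948170 = 18727490731079848186 → 318757290370146329185/18727490731079848186
APPEND 32: p_16 = 32·318757290370146329185 + 19868442008966978419 = 10220101733853649512339, q_16 = 32·18727490731079848186 + 1167302128625368751 = 600447005523180510703 → 10220101733853649512339/600447005523180510703
APPEND 9: p_17 = 9·10220101733853649512339 + 318757290370146329185 = 92299672895052991940236, q_17 = 9·600447005523180510703 + 18727490731079848186 = 5422750540439704444513 → 92299672895052991940236/5422750540439704444513
APPEND 3: p_18 = 3·92299672895052991940236 + 10220101733853649512339 = 287119120419012625333047, q_18 = 3·5422750540439704444513 + 600447005523180510703 = 16868698626842293844242 → 287119120419012625333047/16868698626842293844242
APPEND 38: p_19 = 38·287119120419012625333047 + 92299672895052991940236 = 11002826248817532754596022, q_19 = 38·16868698626842293844242 + 5422750540439704444513 = 646433298360446870525709 → 11002826248817532754596022/646433298360446870525709

17/1
817/48
893457/52492
53243581117/3128143895
214038462818/12575095377
695358969571/40853430026
1493931336971293/87770809048827
37422795449465356/2198647924560841
19868442008966978419/1167302128625368751
318757290370146329185/18727490731079848186
92299672895052991940236/5422750540439704444513
11002826248817532754596022/646433298360446870525709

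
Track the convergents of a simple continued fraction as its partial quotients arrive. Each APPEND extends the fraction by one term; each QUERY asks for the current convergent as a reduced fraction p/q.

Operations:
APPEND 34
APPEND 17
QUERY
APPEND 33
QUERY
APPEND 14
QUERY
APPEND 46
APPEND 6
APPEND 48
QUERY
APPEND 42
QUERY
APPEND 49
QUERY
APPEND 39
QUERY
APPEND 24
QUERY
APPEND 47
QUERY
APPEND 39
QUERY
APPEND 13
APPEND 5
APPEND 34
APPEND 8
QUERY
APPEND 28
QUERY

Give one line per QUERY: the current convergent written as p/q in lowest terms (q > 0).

579/17
19141/562
268553/7885
3588565875/105364088
150794270777/4427479213
7392507833948/217051845525
288458599794749/8469449454688
6930398902907924/203483838758037
326017207036467177/9572209871082427
12721601473325127827/373519668810972690
230988483524859035914915/6782066082345443260451
6496445942163751055010426/190742521046066731748975

APPEND 34: p_0 = 34·1 + 0 = 34, q_0 = 34·0 + 1 = 1 → 34/1
APPEND 17: p_1 = 17·34 + 1 = 579, q_1 = 17·1 + 0 = 17 → 579/17
APPEND 33: p_2 = 33·579 + 34 = 19141, q_2 = 33·17 + 1 = 562 → 19141/562
APPEND 14: p_3 = 14·19141 + 579 = 268553, q_3 = 14·562 + 17 = 7885 → 268553/7885
APPEND 46: p_4 = 46·268553 + 19141 = 12372579, q_4 = 46·7885 + 562 = 363272 → 12372579/363272
APPEND 6: p_5 = 6·12372579 + 268553 = 74504027, q_5 = 6·363272 + 7885 = 2187517 → 74504027/2187517
APPEND 48: p_6 = 48·74504027 + 12372579 = 3588565875, q_6 = 48·2187517 + 363272 = 105364088 → 3588565875/105364088
APPEND 42: p_7 = 42·3588565875 + 74504027 = 150794270777, q_7 = 42·105364088 + 2187517 = 4427479213 → 150794270777/4427479213
APPEND 49: p_8 = 49·150794270777 + 3588565875 = 7392507833948, q_8 = 49·4427479213 + 105364088 = 217051845525 → 7392507833948/217051845525
APPEND 39: p_9 = 39·7392507833948 + 150794270777 = 288458599794749, q_9 = 39·217051845525 + 4427479213 = 8469449454688 → 288458599794749/8469449454688
APPEND 24: p_10 = 24·288458599794749 + 7392507833948 = 6930398902907924, q_10 = 24·8469449454688 + 217051845525 = 203483838758037 → 6930398902907924/203483838758037
APPEND 47: p_11 = 47·6930398902907924 + 288458599794749 = 326017207036467177, q_11 = 47·203483838758037 + 8469449454688 = 9572209871082427 → 326017207036467177/9572209871082427
APPEND 39: p_12 = 39·326017207036467177 + 6930398902907924 = 12721601473325127827, q_12 = 39·9572209871082427 + 203483838758037 = 373519668810972690 → 12721601473325127827/373519668810972690
APPEND 13: p_13 = 13·12721601473325127827 + 326017207036467177 = 165706836360263128928, q_13 = 13·373519668810972690 + 9572209871082427 = 4865327904413727397 → 165706836360263128928/4865327904413727397
APPEND 5: p_14 = 5·165706836360263128928 + 12721601473325127827 = 841255783274640772467, q_14 = 5·4865327904413727397 + 373519668810972690 = 24700159190879609675 → 841255783274640772467/24700159190879609675
APPEND 34: p_15 = 34·841255783274640772467 + 165706836360263128928 = 28768403467698049392806, q_15 = 34·24700159190879609675 + 4865327904413727397 = 844670740394320456347 → 28768403467698049392806/844670740394320456347
APPEND 8: p_16 = 8·28768403467698049392806 + 841255783274640772467 = 230988483524859035914915, q_16 = 8·844670740394320456347 + 24700159190879609675 = 6782066082345443260451 → 230988483524859035914915/6782066082345443260451
APPEND 28: p_17 = 28·230988483524859035914915 + 28768403467698049392806 = 6496445942163751055010426, q_17 = 28·6782066082345443260451 + 844670740394320456347 = 190742521046066731748975 → 6496445942163751055010426/190742521046066731748975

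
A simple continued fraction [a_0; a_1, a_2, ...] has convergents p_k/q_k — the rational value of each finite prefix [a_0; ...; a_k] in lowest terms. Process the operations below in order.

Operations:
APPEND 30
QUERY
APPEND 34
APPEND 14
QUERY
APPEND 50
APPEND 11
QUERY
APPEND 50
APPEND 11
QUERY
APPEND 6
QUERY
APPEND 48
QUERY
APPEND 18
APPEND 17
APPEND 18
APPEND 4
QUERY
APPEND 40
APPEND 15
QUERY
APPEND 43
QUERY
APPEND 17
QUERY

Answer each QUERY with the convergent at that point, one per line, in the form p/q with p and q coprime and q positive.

30/1
14324/477
7903755/263201
4362858436/145286475
26573055587/884902784
1279869526612/42620620107
28808390021023411/959341105831761
17420398721389102066/580112410350306801
750236584375155927415/24983443849679490779
12771442333099039868121/425298657854901650044

APPEND 30: p_0 = 30·1 + 0 = 30, q_0 = 30·0 + 1 = 1 → 30/1
APPEND 34: p_1 = 34·30 + 1 = 1021, q_1 = 34·1 + 0 = 34 → 1021/34
APPEND 14: p_2 = 14·1021 + 30 = 14324, q_2 = 14·34 + 1 = 477 → 14324/477
APPEND 50: p_3 = 50·14324 + 1021 = 717221, q_3 = 50·477 + 34 = 23884 → 717221/23884
APPEND 11: p_4 = 11·717221 + 14324 = 7903755, q_4 = 11·23884 + 477 = 263201 → 7903755/263201
APPEND 50: p_5 = 50·7903755 + 717221 = 395904971, q_5 = 50·263201 + 23884 = 13183934 → 395904971/13183934
APPEND 11: p_6 = 11·395904971 + 7903755 = 4362858436, q_6 = 11·13183934 + 263201 = 145286475 → 4362858436/145286475
APPEND 6: p_7 = 6·4362858436 + 395904971 = 26573055587, q_7 = 6·145286475 + 13183934 = 884902784 → 26573055587/884902784
APPEND 48: p_8 = 48·26573055587 + 4362858436 = 1279869526612, q_8 = 48·884902784 + 145286475 = 42620620107 → 1279869526612/42620620107
APPEND 18: p_9 = 18·1279869526612 + 26573055587 = 23064224534603, q_9 = 18·42620620107 + 884902784 = 768056064710 → 23064224534603/768056064710
APPEND 17: p_10 = 17·23064224534603 + 1279869526612 = 393371686614863, q_10 = 17·768056064710 + 42620620107 = 13099573720177 → 393371686614863/13099573720177
APPEND 18: p_11 = 18·393371686614863 + 23064224534603 = 7103754583602137, q_11 = 18·13099573720177 + 768056064710 = 236560383027896 → 7103754583602137/236560383027896
APPEND 4: p_12 = 4·7103754583602137 + 393371686614863 = 28808390021023411, q_12 = 4·236560383027896 + 13099573720177 = 959341105831761 → 28808390021023411/959341105831761
APPEND 40: p_13 = 40·28808390021023411 + 7103754583602137 = 1159439355424538577, q_13 = 40·959341105831761 + 236560383027896 = 38610204616298336 → 1159439355424538577/38610204616298336
APPEND 15: p_14 = 15·1159439355424538577 + 28808390021023411 = 17420398721389102066, q_14 = 15·38610204616298336 + 959341105831761 = 580112410350306801 → 17420398721389102066/580112410350306801
APPEND 43: p_15 = 43·17420398721389102066 + 1159439355424538577 = 750236584375155927415, q_15 = 43·580112410350306801 + 38610204616298336 = 24983443849679490779 → 750236584375155927415/24983443849679490779
APPEND 17: p_16 = 17·750236584375155927415 + 17420398721389102066 = 12771442333099039868121, q_16 = 17·24983443849679490779 + 580112410350306801 = 425298657854901650044 → 12771442333099039868121/425298657854901650044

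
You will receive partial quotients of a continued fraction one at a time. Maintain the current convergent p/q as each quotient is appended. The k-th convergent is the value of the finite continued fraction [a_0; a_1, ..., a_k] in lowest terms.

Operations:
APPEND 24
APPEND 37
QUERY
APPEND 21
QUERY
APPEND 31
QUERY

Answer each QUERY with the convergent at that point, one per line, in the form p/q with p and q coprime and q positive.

APPEND 24: p_0 = 24·1 + 0 = 24, q_0 = 24·0 + 1 = 1 → 24/1
APPEND 37: p_1 = 37·24 + 1 = 889, q_1 = 37·1 + 0 = 37 → 889/37
APPEND 21: p_2 = 21·889 + 24 = 18693, q_2 = 21·37 + 1 = 778 → 18693/778
APPEND 31: p_3 = 31·18693 + 889 = 580372, q_3 = 31·778 + 37 = 24155 → 580372/24155

889/37
18693/778
580372/24155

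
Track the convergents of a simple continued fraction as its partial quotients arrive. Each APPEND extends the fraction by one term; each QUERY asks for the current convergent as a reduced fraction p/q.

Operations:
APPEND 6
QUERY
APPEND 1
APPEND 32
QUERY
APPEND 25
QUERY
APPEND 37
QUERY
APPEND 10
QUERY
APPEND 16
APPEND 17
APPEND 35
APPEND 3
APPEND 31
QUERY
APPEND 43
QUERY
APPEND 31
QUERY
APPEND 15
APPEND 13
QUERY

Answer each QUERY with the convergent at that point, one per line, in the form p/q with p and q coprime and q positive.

6/1
230/33
5757/826
213239/30595
2138147/306776
1953789280828/280324814157
84075300300941/12062914441862
2608288098609999/374230672511879
512317446231472037/73506029700072490

APPEND 6: p_0 = 6·1 + 0 = 6, q_0 = 6·0 + 1 = 1 → 6/1
APPEND 1: p_1 = 1·6 + 1 = 7, q_1 = 1·1 + 0 = 1 → 7/1
APPEND 32: p_2 = 32·7 + 6 = 230, q_2 = 32·1 + 1 = 33 → 230/33
APPEND 25: p_3 = 25·230 + 7 = 5757, q_3 = 25·33 + 1 = 826 → 5757/826
APPEND 37: p_4 = 37·5757 + 230 = 213239, q_4 = 37·826 + 33 = 30595 → 213239/30595
APPEND 10: p_5 = 10·213239 + 5757 = 2138147, q_5 = 10·30595 + 826 = 306776 → 2138147/306776
APPEND 16: p_6 = 16·2138147 + 213239 = 34423591, q_6 = 16·306776 + 30595 = 4939011 → 34423591/4939011
APPEND 17: p_7 = 17·34423591 + 2138147 = 587339194, q_7 = 17·4939011 + 306776 = 84269963 → 587339194/84269963
APPEND 35: p_8 = 35·587339194 + 34423591 = 20591295381, q_8 = 35·84269963 + 4939011 = 2954387716 → 20591295381/2954387716
APPEND 3: p_9 = 3·20591295381 + 587339194 = 62361225337, q_9 = 3·2954387716 + 84269963 = 8947433111 → 62361225337/8947433111
APPEND 31: p_10 = 31·62361225337 + 20591295381 = 1953789280828, q_10 = 31·8947433111 + 2954387716 = 280324814157 → 1953789280828/280324814157
APPEND 43: p_11 = 43·1953789280828 + 62361225337 = 84075300300941, q_11 = 43·280324814157 + 8947433111 = 12062914441862 → 84075300300941/12062914441862
APPEND 31: p_12 = 31·84075300300941 + 1953789280828 = 2608288098609999, q_12 = 31·12062914441862 + 280324814157 = 374230672511879 → 2608288098609999/374230672511879
APPEND 15: p_13 = 15·2608288098609999 + 84075300300941 = 39208396779450926, q_13 = 15·374230672511879 + 12062914441862 = 5625523002120047 → 39208396779450926/5625523002120047
APPEND 13: p_14 = 13·39208396779450926 + 2608288098609999 = 512317446231472037, q_14 = 13·5625523002120047 + 374230672511879 = 73506029700072490 → 512317446231472037/73506029700072490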